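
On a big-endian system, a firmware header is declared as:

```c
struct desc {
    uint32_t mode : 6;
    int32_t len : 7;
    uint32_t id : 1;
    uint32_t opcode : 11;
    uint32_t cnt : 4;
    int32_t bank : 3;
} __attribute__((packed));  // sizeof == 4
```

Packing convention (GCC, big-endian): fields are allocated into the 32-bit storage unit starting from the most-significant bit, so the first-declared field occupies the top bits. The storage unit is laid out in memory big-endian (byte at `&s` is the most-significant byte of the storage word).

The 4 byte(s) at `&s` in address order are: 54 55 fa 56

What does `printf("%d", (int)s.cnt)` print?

[0]=0x54 [1]=0x55 [2]=0xfa [3]=0x56 (big-endian) → word 0x5455fa56
mode [26+:6] = (word>>26) & 0x3f = 21
len [19+:7] = (word>>19) & 0x7f = 10
id [18+:1] = (word>>18) & 0x1 = 1
opcode [7+:11] = (word>>7) & 0x7ff = 1012
cnt [3+:4] = (word>>3) & 0xf = 10  ←
bank [0+:3] = (word>>0) & 0x7 = 6

10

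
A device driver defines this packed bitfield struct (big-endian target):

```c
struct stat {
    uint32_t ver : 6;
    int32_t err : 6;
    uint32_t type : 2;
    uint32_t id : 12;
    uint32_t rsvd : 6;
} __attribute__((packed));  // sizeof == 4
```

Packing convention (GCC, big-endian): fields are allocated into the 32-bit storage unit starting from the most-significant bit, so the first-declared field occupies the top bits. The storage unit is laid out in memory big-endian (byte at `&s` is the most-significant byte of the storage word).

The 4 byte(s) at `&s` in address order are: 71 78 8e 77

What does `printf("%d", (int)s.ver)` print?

[0]=0x71 [1]=0x78 [2]=0x8e [3]=0x77 (big-endian) → word 0x71788e77
ver [26+:6] = (word>>26) & 0x3f = 28  ←
err [20+:6] = (word>>20) & 0x3f = 23
type [18+:2] = (word>>18) & 0x3 = 2
id [6+:12] = (word>>6) & 0xfff = 569
rsvd [0+:6] = (word>>0) & 0x3f = 55

28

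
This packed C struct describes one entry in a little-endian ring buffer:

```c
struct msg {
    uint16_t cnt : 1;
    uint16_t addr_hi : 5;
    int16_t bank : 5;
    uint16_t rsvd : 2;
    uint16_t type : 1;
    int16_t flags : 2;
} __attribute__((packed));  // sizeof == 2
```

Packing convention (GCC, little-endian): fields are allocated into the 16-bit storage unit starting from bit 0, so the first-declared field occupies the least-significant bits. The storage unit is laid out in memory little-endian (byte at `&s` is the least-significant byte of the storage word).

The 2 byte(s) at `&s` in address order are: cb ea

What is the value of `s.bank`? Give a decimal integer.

[0]=0xcb [1]=0xea (little-endian) → word 0xeacb
cnt:1 @ bit 0 → (0xeacb>>0)&0x1 = 0x1
addr_hi:5 @ bit 1 → (0xeacb>>1)&0x1f = 0x5
bank:5 @ bit 6 → (0xeacb>>6)&0x1f = 0xb  ←
rsvd:2 @ bit 11 → (0xeacb>>11)&0x3 = 0x1
type:1 @ bit 13 → (0xeacb>>13)&0x1 = 0x1
flags:2 @ bit 14 → (0xeacb>>14)&0x3 = 0x3
bank signed 5b, MSB=0: value = 11

11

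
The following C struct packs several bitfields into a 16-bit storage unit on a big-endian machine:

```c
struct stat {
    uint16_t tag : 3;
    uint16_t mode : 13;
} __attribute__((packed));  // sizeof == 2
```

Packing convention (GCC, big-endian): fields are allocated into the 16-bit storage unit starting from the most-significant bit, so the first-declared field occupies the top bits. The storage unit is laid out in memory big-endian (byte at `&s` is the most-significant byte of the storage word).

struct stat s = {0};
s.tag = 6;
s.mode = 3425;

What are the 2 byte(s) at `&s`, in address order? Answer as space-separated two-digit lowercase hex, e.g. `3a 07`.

tag (3b) val=6 bits=0x6 at bit 13: 0xc000
mode (13b) val=3425 bits=0xd61 at bit 0: 0xcd61
word = 0xcd61 → big-endian bytes:
  [0]=0xcd  [1]=0x61

cd 61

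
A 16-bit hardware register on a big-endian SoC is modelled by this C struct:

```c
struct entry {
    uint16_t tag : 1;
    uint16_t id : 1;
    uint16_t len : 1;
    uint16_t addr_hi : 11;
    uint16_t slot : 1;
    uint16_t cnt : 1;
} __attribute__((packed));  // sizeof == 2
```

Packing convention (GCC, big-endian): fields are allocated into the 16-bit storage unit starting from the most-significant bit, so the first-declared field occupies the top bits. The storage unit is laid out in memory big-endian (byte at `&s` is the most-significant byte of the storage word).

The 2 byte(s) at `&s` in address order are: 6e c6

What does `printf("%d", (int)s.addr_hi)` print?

945

[0]=0x6e [1]=0xc6 (big-endian) → word 0x6ec6
tag [15+:1] = (word>>15) & 0x1 = 0
id [14+:1] = (word>>14) & 0x1 = 1
len [13+:1] = (word>>13) & 0x1 = 1
addr_hi [2+:11] = (word>>2) & 0x7ff = 945  ←
slot [1+:1] = (word>>1) & 0x1 = 1
cnt [0+:1] = (word>>0) & 0x1 = 0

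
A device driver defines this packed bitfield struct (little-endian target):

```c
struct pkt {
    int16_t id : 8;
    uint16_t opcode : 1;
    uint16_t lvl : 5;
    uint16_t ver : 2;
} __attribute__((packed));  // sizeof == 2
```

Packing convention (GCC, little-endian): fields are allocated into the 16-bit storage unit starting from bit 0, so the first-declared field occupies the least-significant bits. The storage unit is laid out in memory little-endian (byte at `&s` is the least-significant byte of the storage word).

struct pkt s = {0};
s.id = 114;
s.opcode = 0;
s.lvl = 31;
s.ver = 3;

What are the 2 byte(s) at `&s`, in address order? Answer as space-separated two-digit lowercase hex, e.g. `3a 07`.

72 fe

id (8b) val=114 bits=0x72 at bit 0: 0x0072
opcode (1b) val=0 bits=0x0 at bit 8: 0x0072
lvl (5b) val=31 bits=0x1f at bit 9: 0x3e72
ver (2b) val=3 bits=0x3 at bit 14: 0xfe72
word = 0xfe72 → little-endian bytes:
  [0]=0x72  [1]=0xfe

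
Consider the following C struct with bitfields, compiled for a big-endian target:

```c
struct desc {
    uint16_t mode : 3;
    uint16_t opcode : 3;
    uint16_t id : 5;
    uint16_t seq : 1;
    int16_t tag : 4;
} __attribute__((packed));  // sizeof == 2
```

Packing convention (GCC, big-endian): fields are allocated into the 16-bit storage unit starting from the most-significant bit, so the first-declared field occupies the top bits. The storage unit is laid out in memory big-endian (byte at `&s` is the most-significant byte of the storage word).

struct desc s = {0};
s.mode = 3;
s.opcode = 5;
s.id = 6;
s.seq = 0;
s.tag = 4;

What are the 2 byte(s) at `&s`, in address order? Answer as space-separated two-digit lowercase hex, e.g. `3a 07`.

mode (3b) val=3 bits=0x3 at bit 13: 0x6000
opcode (3b) val=5 bits=0x5 at bit 10: 0x7400
id (5b) val=6 bits=0x6 at bit 5: 0x74c0
seq (1b) val=0 bits=0x0 at bit 4: 0x74c0
tag (4b) val=4 bits=0x4 at bit 0: 0x74c4
word = 0x74c4 → big-endian bytes:
  [0]=0x74  [1]=0xc4

74 c4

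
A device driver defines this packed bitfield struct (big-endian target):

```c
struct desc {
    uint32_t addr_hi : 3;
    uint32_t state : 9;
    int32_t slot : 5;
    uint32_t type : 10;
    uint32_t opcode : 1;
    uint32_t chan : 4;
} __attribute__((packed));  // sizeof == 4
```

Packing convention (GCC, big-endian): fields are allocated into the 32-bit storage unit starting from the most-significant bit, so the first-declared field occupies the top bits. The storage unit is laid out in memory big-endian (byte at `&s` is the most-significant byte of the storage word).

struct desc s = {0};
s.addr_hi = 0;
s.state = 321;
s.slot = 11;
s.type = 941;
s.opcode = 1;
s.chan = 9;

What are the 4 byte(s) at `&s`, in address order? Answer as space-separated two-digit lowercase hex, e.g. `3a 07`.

14 15 f5 b9

[29+:3] addr_hi=0 & 0x7 = 0x0; word=0x00000000
[20+:9] state=321 & 0x1ff = 0x141; word=0x14100000
[15+:5] slot=11 & 0x1f = 0xb; word=0x14158000
[5+:10] type=941 & 0x3ff = 0x3ad; word=0x1415f5a0
[4+:1] opcode=1 & 0x1 = 0x1; word=0x1415f5b0
[0+:4] chan=9 & 0xf = 0x9; word=0x1415f5b9
word = 0x1415f5b9 → big-endian bytes:
  [0]=0x14  [1]=0x15  [2]=0xf5  [3]=0xb9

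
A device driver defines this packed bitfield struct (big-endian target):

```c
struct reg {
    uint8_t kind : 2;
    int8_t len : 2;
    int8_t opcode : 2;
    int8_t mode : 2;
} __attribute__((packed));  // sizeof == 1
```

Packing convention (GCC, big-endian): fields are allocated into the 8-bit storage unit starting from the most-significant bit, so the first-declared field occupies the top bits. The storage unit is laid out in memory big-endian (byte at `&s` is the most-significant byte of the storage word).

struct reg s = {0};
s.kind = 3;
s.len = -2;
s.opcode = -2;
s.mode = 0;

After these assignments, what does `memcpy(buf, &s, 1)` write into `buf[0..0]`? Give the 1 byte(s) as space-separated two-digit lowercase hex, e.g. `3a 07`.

kind (2b) val=3 bits=0x3 at bit 6: 0xc0
len (2b) val=-2 bits=0x2 at bit 4: 0xe0
opcode (2b) val=-2 bits=0x2 at bit 2: 0xe8
mode (2b) val=0 bits=0x0 at bit 0: 0xe8
word = 0xe8 → big-endian bytes:
  [0]=0xe8

e8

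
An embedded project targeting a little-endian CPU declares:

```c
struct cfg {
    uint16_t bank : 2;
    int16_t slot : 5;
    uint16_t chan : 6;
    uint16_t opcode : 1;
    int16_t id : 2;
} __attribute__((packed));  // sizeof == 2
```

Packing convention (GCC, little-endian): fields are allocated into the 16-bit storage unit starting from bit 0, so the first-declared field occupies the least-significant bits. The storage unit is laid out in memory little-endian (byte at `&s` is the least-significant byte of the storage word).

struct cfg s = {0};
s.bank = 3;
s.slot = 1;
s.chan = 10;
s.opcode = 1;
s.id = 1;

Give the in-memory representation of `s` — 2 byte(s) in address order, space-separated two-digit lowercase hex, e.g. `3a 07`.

07 65

bank:2 = 3 → 0x3 << 0 → word 0x0003
slot:5 = 1 → 0x1 << 2 → word 0x0007
chan:6 = 10 → 0xa << 7 → word 0x0507
opcode:1 = 1 → 0x1 << 13 → word 0x2507
id:2 = 1 → 0x1 << 14 → word 0x6507
word = 0x6507 → little-endian bytes:
  [0]=0x07  [1]=0x65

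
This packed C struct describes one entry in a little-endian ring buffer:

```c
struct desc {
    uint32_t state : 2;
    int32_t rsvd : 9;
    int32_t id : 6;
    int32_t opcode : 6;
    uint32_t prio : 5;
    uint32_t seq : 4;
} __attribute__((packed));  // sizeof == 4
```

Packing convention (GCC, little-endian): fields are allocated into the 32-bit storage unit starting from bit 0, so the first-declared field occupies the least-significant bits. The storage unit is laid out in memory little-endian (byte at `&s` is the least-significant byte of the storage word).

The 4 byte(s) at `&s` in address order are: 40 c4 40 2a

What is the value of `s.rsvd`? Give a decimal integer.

-240

[0]=0x40 [1]=0xc4 [2]=0x40 [3]=0x2a (little-endian) → word 0x2a40c440
state:2 @ bit 0 → (0x2a40c440>>0)&0x3 = 0x0
rsvd:9 @ bit 2 → (0x2a40c440>>2)&0x1ff = 0x110  ←
id:6 @ bit 11 → (0x2a40c440>>11)&0x3f = 0x18
opcode:6 @ bit 17 → (0x2a40c440>>17)&0x3f = 0x20
prio:5 @ bit 23 → (0x2a40c440>>23)&0x1f = 0x14
seq:4 @ bit 28 → (0x2a40c440>>28)&0xf = 0x2
rsvd signed 9b, MSB=1: 272 - 512 = -240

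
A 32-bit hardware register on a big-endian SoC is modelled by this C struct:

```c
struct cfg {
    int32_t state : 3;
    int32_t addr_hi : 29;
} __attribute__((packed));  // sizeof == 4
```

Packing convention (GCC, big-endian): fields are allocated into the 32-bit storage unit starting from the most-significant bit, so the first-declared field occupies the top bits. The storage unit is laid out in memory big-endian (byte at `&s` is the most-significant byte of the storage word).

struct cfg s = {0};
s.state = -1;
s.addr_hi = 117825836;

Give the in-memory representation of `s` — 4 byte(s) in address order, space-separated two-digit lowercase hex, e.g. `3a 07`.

e7 05 e1 2c

state:3 = -1 → 0x7 << 29 → word 0xe0000000
addr_hi:29 = 117825836 → 0x705e12c << 0 → word 0xe705e12c
word = 0xe705e12c → big-endian bytes:
  [0]=0xe7  [1]=0x05  [2]=0xe1  [3]=0x2c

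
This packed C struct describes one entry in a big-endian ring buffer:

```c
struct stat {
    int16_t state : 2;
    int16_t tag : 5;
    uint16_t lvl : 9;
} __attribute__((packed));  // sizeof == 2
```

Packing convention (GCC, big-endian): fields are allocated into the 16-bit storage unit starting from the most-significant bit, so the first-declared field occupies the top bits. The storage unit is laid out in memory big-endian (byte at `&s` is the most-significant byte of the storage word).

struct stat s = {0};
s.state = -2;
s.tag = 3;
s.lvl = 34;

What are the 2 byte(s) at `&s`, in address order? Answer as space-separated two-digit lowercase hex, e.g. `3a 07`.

state (2b) val=-2 bits=0x2 at bit 14: 0x8000
tag (5b) val=3 bits=0x3 at bit 9: 0x8600
lvl (9b) val=34 bits=0x22 at bit 0: 0x8622
word = 0x8622 → big-endian bytes:
  [0]=0x86  [1]=0x22

86 22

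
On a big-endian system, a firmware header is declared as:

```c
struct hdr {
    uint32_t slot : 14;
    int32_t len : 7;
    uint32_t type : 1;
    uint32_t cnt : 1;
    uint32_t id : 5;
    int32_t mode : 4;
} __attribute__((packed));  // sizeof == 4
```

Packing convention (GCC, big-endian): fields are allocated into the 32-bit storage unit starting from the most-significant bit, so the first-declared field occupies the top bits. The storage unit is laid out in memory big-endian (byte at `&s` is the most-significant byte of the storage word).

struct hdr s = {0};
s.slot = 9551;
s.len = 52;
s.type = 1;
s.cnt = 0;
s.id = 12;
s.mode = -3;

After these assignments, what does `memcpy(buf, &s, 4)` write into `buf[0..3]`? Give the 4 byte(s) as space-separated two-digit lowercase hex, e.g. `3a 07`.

slot:14 = 9551 → 0x254f << 18 → word 0x953c0000
len:7 = 52 → 0x34 << 11 → word 0x953da000
type:1 = 1 → 0x1 << 10 → word 0x953da400
cnt:1 = 0 → 0x0 << 9 → word 0x953da400
id:5 = 12 → 0xc << 4 → word 0x953da4c0
mode:4 = -3 → 0xd << 0 → word 0x953da4cd
word = 0x953da4cd → big-endian bytes:
  [0]=0x95  [1]=0x3d  [2]=0xa4  [3]=0xcd

95 3d a4 cd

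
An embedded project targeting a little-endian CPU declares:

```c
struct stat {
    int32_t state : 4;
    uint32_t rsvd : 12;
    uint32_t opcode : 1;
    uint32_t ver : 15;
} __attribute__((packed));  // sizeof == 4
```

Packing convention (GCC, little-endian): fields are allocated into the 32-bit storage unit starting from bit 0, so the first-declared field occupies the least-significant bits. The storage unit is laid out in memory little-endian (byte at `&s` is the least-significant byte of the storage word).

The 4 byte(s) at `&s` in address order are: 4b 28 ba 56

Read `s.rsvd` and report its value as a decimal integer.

644

[0]=0x4b [1]=0x28 [2]=0xba [3]=0x56 (little-endian) → word 0x56ba284b
state:4 @ bit 0 → (0x56ba284b>>0)&0xf = 0xb
rsvd:12 @ bit 4 → (0x56ba284b>>4)&0xfff = 0x284  ←
opcode:1 @ bit 16 → (0x56ba284b>>16)&0x1 = 0x0
ver:15 @ bit 17 → (0x56ba284b>>17)&0x7fff = 0x2b5d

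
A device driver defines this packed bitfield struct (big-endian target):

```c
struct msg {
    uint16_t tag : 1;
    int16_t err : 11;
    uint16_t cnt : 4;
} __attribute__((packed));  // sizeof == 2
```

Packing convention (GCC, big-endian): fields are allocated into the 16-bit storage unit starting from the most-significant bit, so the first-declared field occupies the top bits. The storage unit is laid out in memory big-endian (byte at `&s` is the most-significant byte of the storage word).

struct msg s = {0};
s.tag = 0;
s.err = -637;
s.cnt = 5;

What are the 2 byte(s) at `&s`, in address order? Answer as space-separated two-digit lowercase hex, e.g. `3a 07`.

58 35

[15+:1] tag=0 & 0x1 = 0x0; word=0x0000
[4+:11] err=-637 & 0x7ff = 0x583; word=0x5830
[0+:4] cnt=5 & 0xf = 0x5; word=0x5835
word = 0x5835 → big-endian bytes:
  [0]=0x58  [1]=0x35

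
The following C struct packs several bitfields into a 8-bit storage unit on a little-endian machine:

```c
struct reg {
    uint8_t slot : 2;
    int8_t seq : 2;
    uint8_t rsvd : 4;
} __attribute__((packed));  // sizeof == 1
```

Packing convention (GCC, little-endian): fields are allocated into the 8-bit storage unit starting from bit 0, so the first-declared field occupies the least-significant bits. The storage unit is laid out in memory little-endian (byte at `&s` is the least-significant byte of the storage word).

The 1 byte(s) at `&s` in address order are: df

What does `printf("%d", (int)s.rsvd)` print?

13

[0]=0xdf (little-endian) → word 0xdf
slot [0+:2] = (word>>0) & 0x3 = 3
seq [2+:2] = (word>>2) & 0x3 = 3
rsvd [4+:4] = (word>>4) & 0xf = 13  ←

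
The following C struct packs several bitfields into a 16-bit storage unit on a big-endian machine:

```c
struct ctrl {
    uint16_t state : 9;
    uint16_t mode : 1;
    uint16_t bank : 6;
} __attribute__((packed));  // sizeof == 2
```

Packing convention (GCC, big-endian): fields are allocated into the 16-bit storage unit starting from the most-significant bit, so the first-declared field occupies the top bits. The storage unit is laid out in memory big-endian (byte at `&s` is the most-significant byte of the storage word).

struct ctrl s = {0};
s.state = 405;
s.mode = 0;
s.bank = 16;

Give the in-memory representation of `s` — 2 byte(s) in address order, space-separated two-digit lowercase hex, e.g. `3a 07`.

state:9 = 405 → 0x195 << 7 → word 0xca80
mode:1 = 0 → 0x0 << 6 → word 0xca80
bank:6 = 16 → 0x10 << 0 → word 0xca90
word = 0xca90 → big-endian bytes:
  [0]=0xca  [1]=0x90

ca 90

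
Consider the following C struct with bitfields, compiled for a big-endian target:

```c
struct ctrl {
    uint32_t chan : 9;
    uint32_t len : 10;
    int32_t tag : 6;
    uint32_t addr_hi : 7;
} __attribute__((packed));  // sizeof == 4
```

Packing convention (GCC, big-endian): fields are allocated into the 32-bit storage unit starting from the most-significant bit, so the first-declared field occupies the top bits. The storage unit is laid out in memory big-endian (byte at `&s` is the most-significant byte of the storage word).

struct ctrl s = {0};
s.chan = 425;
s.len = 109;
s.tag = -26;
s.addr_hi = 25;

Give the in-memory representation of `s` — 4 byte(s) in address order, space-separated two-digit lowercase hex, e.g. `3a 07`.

chan:9 = 425 → 0x1a9 << 23 → word 0xd4800000
len:10 = 109 → 0x6d << 13 → word 0xd48da000
tag:6 = -26 → 0x26 << 7 → word 0xd48db300
addr_hi:7 = 25 → 0x19 << 0 → word 0xd48db319
word = 0xd48db319 → big-endian bytes:
  [0]=0xd4  [1]=0x8d  [2]=0xb3  [3]=0x19

d4 8d b3 19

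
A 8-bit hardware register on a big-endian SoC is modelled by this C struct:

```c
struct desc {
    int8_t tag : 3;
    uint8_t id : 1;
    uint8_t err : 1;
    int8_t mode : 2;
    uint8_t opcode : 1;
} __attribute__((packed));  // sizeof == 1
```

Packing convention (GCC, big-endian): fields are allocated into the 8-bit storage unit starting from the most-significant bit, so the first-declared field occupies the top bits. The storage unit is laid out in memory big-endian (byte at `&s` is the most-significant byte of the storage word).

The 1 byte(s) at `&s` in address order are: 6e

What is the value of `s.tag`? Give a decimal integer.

[0]=0x6e (big-endian) → word 0x6e
tag [5+:3] = (word>>5) & 0x7 = 3  ←
id [4+:1] = (word>>4) & 0x1 = 0
err [3+:1] = (word>>3) & 0x1 = 1
mode [1+:2] = (word>>1) & 0x3 = 3
opcode [0+:1] = (word>>0) & 0x1 = 0
tag signed 3b, MSB=0: value = 3

3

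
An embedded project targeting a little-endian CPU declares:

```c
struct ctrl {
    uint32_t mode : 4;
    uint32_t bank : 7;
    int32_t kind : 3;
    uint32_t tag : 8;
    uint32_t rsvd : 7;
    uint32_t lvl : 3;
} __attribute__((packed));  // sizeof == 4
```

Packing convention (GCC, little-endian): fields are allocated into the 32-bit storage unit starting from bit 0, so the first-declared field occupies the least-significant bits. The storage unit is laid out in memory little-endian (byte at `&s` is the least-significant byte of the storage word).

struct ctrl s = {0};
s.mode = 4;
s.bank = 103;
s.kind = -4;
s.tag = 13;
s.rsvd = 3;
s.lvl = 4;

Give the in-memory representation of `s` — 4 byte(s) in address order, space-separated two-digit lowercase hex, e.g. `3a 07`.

74 66 c3 80

mode:4 = 4 → 0x4 << 0 → word 0x00000004
bank:7 = 103 → 0x67 << 4 → word 0x00000674
kind:3 = -4 → 0x4 << 11 → word 0x00002674
tag:8 = 13 → 0xd << 14 → word 0x00036674
rsvd:7 = 3 → 0x3 << 22 → word 0x00c36674
lvl:3 = 4 → 0x4 << 29 → word 0x80c36674
word = 0x80c36674 → little-endian bytes:
  [0]=0x74  [1]=0x66  [2]=0xc3  [3]=0x80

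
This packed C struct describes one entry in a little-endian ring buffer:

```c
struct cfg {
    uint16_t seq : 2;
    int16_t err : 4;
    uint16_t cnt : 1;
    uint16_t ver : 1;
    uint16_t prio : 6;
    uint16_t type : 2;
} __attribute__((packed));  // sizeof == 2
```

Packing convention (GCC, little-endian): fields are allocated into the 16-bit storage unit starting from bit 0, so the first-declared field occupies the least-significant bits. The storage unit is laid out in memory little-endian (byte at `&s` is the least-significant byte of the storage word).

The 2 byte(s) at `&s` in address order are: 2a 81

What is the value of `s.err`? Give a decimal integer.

-6

[0]=0x2a [1]=0x81 (little-endian) → word 0x812a
seq [0+:2] = (word>>0) & 0x3 = 2
err [2+:4] = (word>>2) & 0xf = 10  ←
cnt [6+:1] = (word>>6) & 0x1 = 0
ver [7+:1] = (word>>7) & 0x1 = 0
prio [8+:6] = (word>>8) & 0x3f = 1
type [14+:2] = (word>>14) & 0x3 = 2
err signed 4b, MSB=1: 10 - 16 = -6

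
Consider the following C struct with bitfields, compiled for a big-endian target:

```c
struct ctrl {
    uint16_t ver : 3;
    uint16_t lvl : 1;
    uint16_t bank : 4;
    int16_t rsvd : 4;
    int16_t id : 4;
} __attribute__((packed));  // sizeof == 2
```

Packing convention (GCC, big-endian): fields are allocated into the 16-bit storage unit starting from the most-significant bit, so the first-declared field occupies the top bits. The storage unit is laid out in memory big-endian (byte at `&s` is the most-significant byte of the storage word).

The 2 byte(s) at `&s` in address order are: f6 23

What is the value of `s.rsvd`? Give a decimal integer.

2

[0]=0xf6 [1]=0x23 (big-endian) → word 0xf623
ver:3 @ bit 13 → (0xf623>>13)&0x7 = 0x7
lvl:1 @ bit 12 → (0xf623>>12)&0x1 = 0x1
bank:4 @ bit 8 → (0xf623>>8)&0xf = 0x6
rsvd:4 @ bit 4 → (0xf623>>4)&0xf = 0x2  ←
id:4 @ bit 0 → (0xf623>>0)&0xf = 0x3
rsvd signed 4b, MSB=0: value = 2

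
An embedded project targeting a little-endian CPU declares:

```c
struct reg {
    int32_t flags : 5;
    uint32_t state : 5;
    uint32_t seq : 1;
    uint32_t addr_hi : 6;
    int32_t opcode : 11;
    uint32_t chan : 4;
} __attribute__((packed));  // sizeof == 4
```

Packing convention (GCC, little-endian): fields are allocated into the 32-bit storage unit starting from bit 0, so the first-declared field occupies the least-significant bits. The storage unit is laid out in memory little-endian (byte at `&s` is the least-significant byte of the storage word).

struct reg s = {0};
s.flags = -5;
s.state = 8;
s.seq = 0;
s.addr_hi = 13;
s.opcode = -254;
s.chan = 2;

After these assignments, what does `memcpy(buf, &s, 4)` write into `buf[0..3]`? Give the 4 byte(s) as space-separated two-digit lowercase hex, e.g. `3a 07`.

1b 69 04 2e

flags (5b) val=-5 bits=0x1b at bit 0: 0x0000001b
state (5b) val=8 bits=0x8 at bit 5: 0x0000011b
seq (1b) val=0 bits=0x0 at bit 10: 0x0000011b
addr_hi (6b) val=13 bits=0xd at bit 11: 0x0000691b
opcode (11b) val=-254 bits=0x702 at bit 17: 0x0e04691b
chan (4b) val=2 bits=0x2 at bit 28: 0x2e04691b
word = 0x2e04691b → little-endian bytes:
  [0]=0x1b  [1]=0x69  [2]=0x04  [3]=0x2e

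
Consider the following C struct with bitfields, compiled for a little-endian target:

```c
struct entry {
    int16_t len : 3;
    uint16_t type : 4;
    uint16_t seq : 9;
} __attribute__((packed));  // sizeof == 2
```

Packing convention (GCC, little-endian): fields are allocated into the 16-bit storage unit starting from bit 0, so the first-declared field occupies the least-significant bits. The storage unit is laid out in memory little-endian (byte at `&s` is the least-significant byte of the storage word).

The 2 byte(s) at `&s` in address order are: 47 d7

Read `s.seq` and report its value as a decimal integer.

430

[0]=0x47 [1]=0xd7 (little-endian) → word 0xd747
len:3 @ bit 0 → (0xd747>>0)&0x7 = 0x7
type:4 @ bit 3 → (0xd747>>3)&0xf = 0x8
seq:9 @ bit 7 → (0xd747>>7)&0x1ff = 0x1ae  ←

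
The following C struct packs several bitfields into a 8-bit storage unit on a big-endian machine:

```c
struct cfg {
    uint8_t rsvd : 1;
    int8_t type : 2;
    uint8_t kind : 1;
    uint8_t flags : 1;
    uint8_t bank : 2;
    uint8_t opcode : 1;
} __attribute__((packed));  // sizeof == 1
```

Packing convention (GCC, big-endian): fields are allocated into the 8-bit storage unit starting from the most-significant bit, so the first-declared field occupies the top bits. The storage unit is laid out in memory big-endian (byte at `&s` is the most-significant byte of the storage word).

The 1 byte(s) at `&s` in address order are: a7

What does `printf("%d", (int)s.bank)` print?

[0]=0xa7 (big-endian) → word 0xa7
rsvd:1 @ bit 7 → (0xa7>>7)&0x1 = 0x1
type:2 @ bit 5 → (0xa7>>5)&0x3 = 0x1
kind:1 @ bit 4 → (0xa7>>4)&0x1 = 0x0
flags:1 @ bit 3 → (0xa7>>3)&0x1 = 0x0
bank:2 @ bit 1 → (0xa7>>1)&0x3 = 0x3  ←
opcode:1 @ bit 0 → (0xa7>>0)&0x1 = 0x1

3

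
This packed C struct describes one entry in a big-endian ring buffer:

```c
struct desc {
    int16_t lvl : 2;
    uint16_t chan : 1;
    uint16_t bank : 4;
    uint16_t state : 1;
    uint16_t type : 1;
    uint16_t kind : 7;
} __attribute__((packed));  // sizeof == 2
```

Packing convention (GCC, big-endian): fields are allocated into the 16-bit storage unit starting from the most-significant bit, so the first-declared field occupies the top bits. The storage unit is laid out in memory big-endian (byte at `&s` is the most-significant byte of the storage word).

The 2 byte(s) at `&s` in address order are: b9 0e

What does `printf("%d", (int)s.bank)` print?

[0]=0xb9 [1]=0x0e (big-endian) → word 0xb90e
lvl [14+:2] = (word>>14) & 0x3 = 2
chan [13+:1] = (word>>13) & 0x1 = 1
bank [9+:4] = (word>>9) & 0xf = 12  ←
state [8+:1] = (word>>8) & 0x1 = 1
type [7+:1] = (word>>7) & 0x1 = 0
kind [0+:7] = (word>>0) & 0x7f = 14

12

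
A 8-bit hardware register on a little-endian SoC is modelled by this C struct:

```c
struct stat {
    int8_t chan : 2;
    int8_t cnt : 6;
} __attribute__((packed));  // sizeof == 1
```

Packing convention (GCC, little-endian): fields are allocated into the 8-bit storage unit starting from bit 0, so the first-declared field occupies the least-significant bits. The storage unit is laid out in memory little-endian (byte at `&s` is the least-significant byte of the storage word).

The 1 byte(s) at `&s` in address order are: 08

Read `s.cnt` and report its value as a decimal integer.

[0]=0x08 (little-endian) → word 0x08
chan:2 @ bit 0 → (0x08>>0)&0x3 = 0x0
cnt:6 @ bit 2 → (0x08>>2)&0x3f = 0x2  ←
cnt signed 6b, MSB=0: value = 2

2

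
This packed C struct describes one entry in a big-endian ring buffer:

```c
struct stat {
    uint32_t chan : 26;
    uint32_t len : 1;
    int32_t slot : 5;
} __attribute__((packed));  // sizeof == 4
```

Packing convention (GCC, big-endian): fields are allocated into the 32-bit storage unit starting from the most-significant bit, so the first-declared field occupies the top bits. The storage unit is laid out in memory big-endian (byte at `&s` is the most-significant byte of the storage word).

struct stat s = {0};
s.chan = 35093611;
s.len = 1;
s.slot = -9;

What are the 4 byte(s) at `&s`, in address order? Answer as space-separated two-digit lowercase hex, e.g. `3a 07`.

chan:26 = 35093611 → 0x2177c6b << 6 → word 0x85df1ac0
len:1 = 1 → 0x1 << 5 → word 0x85df1ae0
slot:5 = -9 → 0x17 << 0 → word 0x85df1af7
word = 0x85df1af7 → big-endian bytes:
  [0]=0x85  [1]=0xdf  [2]=0x1a  [3]=0xf7

85 df 1a f7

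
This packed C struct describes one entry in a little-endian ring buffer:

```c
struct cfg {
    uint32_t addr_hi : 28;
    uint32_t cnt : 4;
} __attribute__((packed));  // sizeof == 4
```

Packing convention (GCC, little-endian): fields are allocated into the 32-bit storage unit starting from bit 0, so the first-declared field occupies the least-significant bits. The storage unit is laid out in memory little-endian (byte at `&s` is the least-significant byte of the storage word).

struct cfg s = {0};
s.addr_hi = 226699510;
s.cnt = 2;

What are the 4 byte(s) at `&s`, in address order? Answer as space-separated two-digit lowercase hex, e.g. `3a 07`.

f6 28 83 2d

addr_hi:28 = 226699510 → 0xd8328f6 << 0 → word 0x0d8328f6
cnt:4 = 2 → 0x2 << 28 → word 0x2d8328f6
word = 0x2d8328f6 → little-endian bytes:
  [0]=0xf6  [1]=0x28  [2]=0x83  [3]=0x2d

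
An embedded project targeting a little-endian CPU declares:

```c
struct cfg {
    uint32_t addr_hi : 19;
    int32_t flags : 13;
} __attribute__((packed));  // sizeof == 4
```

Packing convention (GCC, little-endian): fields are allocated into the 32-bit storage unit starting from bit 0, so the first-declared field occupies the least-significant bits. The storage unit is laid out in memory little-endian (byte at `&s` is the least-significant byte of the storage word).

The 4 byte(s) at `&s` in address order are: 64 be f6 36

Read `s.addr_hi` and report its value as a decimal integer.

[0]=0x64 [1]=0xbe [2]=0xf6 [3]=0x36 (little-endian) → word 0x36f6be64
addr_hi:19 @ bit 0 → (0x36f6be64>>0)&0x7ffff = 0x6be64  ←
flags:13 @ bit 19 → (0x36f6be64>>19)&0x1fff = 0x6de

441956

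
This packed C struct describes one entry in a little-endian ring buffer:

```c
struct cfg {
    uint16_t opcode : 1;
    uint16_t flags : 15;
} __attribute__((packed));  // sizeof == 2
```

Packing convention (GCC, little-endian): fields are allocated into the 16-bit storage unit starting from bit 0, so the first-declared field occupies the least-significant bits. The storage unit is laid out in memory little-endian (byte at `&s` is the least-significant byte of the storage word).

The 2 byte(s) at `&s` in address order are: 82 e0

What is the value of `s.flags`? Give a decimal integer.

[0]=0x82 [1]=0xe0 (little-endian) → word 0xe082
opcode:1 @ bit 0 → (0xe082>>0)&0x1 = 0x0
flags:15 @ bit 1 → (0xe082>>1)&0x7fff = 0x7041  ←

28737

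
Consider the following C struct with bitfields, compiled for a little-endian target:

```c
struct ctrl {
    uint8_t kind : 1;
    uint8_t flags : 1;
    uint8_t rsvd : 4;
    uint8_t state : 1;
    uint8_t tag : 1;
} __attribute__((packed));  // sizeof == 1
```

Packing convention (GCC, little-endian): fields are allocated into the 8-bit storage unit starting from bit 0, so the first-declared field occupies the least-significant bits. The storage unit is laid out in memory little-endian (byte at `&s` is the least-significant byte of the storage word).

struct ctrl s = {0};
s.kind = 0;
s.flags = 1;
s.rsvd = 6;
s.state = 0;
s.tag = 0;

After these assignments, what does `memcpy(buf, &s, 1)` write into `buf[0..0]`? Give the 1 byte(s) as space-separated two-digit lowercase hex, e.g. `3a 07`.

kind:1 = 0 → 0x0 << 0 → word 0x00
flags:1 = 1 → 0x1 << 1 → word 0x02
rsvd:4 = 6 → 0x6 << 2 → word 0x1a
state:1 = 0 → 0x0 << 6 → word 0x1a
tag:1 = 0 → 0x0 << 7 → word 0x1a
word = 0x1a → little-endian bytes:
  [0]=0x1a

1a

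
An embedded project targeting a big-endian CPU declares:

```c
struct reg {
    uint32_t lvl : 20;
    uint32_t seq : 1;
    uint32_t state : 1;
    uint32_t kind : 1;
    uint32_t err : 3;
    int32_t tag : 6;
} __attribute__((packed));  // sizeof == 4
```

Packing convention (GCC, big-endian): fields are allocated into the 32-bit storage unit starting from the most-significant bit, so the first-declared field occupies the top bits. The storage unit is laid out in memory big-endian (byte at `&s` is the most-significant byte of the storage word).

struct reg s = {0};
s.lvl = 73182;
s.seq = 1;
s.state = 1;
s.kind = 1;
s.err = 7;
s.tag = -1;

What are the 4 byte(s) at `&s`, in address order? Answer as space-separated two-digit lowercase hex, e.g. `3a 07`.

lvl (20b) val=73182 bits=0x11dde at bit 12: 0x11dde000
seq (1b) val=1 bits=0x1 at bit 11: 0x11dde800
state (1b) val=1 bits=0x1 at bit 10: 0x11ddec00
kind (1b) val=1 bits=0x1 at bit 9: 0x11ddee00
err (3b) val=7 bits=0x7 at bit 6: 0x11ddefc0
tag (6b) val=-1 bits=0x3f at bit 0: 0x11ddefff
word = 0x11ddefff → big-endian bytes:
  [0]=0x11  [1]=0xdd  [2]=0xef  [3]=0xff

11 dd ef ff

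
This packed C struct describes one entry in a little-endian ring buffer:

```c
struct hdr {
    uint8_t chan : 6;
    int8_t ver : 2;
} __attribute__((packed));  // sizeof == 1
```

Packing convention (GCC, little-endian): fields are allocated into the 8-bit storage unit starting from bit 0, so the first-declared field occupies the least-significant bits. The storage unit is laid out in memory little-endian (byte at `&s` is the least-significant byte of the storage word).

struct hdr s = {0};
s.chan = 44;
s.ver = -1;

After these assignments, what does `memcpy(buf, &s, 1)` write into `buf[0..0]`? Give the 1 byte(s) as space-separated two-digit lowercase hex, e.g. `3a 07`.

ec

[0+:6] chan=44 & 0x3f = 0x2c; word=0x2c
[6+:2] ver=-1 & 0x3 = 0x3; word=0xec
word = 0xec → little-endian bytes:
  [0]=0xec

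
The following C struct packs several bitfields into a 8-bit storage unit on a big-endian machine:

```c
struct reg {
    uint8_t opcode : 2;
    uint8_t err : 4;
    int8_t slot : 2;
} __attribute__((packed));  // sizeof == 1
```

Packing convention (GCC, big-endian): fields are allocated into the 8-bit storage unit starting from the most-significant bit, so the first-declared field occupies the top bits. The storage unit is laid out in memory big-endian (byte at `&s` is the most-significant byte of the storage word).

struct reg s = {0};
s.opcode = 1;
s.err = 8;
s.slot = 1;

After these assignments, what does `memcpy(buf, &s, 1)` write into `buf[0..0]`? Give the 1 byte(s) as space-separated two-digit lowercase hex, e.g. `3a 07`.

61

opcode:2 = 1 → 0x1 << 6 → word 0x40
err:4 = 8 → 0x8 << 2 → word 0x60
slot:2 = 1 → 0x1 << 0 → word 0x61
word = 0x61 → big-endian bytes:
  [0]=0x61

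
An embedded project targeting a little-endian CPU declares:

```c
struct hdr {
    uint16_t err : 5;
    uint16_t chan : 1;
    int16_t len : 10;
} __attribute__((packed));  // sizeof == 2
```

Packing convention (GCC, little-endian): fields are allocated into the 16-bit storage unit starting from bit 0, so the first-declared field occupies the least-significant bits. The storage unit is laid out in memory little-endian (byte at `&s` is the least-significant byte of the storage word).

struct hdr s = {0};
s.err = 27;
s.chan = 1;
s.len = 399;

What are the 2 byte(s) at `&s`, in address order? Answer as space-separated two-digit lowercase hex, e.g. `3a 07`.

err:5 = 27 → 0x1b << 0 → word 0x001b
chan:1 = 1 → 0x1 << 5 → word 0x003b
len:10 = 399 → 0x18f << 6 → word 0x63fb
word = 0x63fb → little-endian bytes:
  [0]=0xfb  [1]=0x63

fb 63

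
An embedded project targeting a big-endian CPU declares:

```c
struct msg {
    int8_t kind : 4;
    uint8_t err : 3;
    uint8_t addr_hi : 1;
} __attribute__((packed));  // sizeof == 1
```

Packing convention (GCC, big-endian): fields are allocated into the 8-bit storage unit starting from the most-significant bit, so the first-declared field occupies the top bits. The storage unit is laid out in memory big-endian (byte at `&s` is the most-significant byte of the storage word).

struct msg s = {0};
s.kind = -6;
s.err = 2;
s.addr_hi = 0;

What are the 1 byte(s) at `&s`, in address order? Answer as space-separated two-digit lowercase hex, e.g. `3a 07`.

kind:4 = -6 → 0xa << 4 → word 0xa0
err:3 = 2 → 0x2 << 1 → word 0xa4
addr_hi:1 = 0 → 0x0 << 0 → word 0xa4
word = 0xa4 → big-endian bytes:
  [0]=0xa4

a4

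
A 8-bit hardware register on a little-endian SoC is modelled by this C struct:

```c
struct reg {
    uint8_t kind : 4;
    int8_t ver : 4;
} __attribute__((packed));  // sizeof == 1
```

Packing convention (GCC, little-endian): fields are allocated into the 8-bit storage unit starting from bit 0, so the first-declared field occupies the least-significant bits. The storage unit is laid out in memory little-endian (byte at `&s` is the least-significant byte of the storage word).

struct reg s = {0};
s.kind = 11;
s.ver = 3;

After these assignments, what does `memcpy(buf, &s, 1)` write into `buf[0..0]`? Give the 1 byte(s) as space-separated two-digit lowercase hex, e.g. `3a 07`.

kind:4 = 11 → 0xb << 0 → word 0x0b
ver:4 = 3 → 0x3 << 4 → word 0x3b
word = 0x3b → little-endian bytes:
  [0]=0x3b

3b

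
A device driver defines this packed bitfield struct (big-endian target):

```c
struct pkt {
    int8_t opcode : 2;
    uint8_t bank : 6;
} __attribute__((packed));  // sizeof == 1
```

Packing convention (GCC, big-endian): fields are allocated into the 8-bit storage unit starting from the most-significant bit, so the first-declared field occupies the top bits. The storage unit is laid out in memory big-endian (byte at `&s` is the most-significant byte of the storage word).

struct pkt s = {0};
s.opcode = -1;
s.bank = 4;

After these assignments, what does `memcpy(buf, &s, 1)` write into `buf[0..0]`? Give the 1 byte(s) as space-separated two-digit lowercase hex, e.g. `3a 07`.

c4

opcode:2 = -1 → 0x3 << 6 → word 0xc0
bank:6 = 4 → 0x4 << 0 → word 0xc4
word = 0xc4 → big-endian bytes:
  [0]=0xc4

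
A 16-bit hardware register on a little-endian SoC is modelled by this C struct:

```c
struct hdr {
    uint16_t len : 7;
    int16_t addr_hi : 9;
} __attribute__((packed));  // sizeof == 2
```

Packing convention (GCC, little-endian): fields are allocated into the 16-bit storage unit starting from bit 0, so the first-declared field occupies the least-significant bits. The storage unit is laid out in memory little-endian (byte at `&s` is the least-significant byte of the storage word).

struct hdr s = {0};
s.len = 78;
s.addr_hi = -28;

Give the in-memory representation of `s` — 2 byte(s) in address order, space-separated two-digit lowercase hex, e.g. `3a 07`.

len:7 = 78 → 0x4e << 0 → word 0x004e
addr_hi:9 = -28 → 0x1e4 << 7 → word 0xf24e
word = 0xf24e → little-endian bytes:
  [0]=0x4e  [1]=0xf2

4e f2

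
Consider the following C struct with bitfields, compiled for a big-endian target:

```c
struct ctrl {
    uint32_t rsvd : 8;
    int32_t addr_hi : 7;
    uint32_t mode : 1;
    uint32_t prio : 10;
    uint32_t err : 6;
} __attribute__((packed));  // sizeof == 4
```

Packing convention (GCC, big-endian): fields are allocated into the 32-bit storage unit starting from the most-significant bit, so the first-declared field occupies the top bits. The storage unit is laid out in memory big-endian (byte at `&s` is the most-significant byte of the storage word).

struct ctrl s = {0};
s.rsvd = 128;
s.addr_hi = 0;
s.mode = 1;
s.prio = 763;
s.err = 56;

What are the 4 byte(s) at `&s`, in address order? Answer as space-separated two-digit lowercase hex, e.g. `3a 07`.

80 01 be f8

rsvd (8b) val=128 bits=0x80 at bit 24: 0x80000000
addr_hi (7b) val=0 bits=0x0 at bit 17: 0x80000000
mode (1b) val=1 bits=0x1 at bit 16: 0x80010000
prio (10b) val=763 bits=0x2fb at bit 6: 0x8001bec0
err (6b) val=56 bits=0x38 at bit 0: 0x8001bef8
word = 0x8001bef8 → big-endian bytes:
  [0]=0x80  [1]=0x01  [2]=0xbe  [3]=0xf8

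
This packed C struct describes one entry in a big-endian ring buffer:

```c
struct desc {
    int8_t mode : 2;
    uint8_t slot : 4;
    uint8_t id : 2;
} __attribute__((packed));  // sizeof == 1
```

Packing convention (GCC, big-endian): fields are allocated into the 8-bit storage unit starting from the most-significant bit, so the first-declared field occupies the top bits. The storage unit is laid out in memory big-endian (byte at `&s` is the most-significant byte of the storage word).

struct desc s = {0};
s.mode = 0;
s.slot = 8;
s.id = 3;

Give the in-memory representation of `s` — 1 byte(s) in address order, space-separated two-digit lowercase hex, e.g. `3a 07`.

mode (2b) val=0 bits=0x0 at bit 6: 0x00
slot (4b) val=8 bits=0x8 at bit 2: 0x20
id (2b) val=3 bits=0x3 at bit 0: 0x23
word = 0x23 → big-endian bytes:
  [0]=0x23

23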